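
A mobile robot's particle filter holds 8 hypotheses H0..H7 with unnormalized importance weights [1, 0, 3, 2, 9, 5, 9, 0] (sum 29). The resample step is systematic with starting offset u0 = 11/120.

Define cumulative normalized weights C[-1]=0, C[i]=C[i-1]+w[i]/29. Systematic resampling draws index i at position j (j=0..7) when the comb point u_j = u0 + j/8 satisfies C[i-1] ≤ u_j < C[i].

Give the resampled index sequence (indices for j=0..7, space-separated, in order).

2 4 4 4 5 6 6 6

C = [1/29, 1/29, 4/29, 6/29, 15/29, 20/29, 1, 1]
j=0: u_0=11/120 ∈ [1/29, 4/29) → index 2
j=1: u_1=13/60 ∈ [6/29, 15/29) → index 4
j=2: u_2=41/120 ∈ [6/29, 15/29) → index 4
j=3: u_3=7/15 ∈ [6/29, 15/29) → index 4
j=4: u_4=71/120 ∈ [15/29, 20/29) → index 5
j=5: u_5=43/60 ∈ [20/29, 1) → index 6
j=6: u_6=101/120 ∈ [20/29, 1) → index 6
j=7: u_7=29/30 ∈ [20/29, 1) → index 6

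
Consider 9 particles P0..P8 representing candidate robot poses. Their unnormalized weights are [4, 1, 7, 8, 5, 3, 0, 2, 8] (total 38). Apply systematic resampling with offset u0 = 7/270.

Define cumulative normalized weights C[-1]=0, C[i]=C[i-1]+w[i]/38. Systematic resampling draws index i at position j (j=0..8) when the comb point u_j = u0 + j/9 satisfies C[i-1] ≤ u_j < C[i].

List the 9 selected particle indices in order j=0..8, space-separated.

0 2 2 3 3 4 5 8 8

C = [2/19, 5/38, 6/19, 10/19, 25/38, 14/19, 14/19, 15/19, 1]
j=0: u_0=7/270 ∈ [0, 2/19) → index 0
j=1: u_1=37/270 ∈ [5/38, 6/19) → index 2
j=2: u_2=67/270 ∈ [5/38, 6/19) → index 2
j=3: u_3=97/270 ∈ [6/19, 10/19) → index 3
j=4: u_4=127/270 ∈ [6/19, 10/19) → index 3
j=5: u_5=157/270 ∈ [10/19, 25/38) → index 4
j=6: u_6=187/270 ∈ [25/38, 14/19) → index 5
j=7: u_7=217/270 ∈ [15/19, 1) → index 8
j=8: u_8=247/270 ∈ [15/19, 1) → index 8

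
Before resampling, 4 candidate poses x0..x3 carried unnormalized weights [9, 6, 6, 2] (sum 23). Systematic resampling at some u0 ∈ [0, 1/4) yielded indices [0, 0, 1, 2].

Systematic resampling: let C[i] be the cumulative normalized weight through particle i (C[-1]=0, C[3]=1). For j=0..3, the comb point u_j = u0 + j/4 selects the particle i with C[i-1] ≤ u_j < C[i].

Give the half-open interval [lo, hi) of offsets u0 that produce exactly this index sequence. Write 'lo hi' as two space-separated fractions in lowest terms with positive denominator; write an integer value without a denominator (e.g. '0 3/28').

0 13/92

C = [9/23, 15/23, 21/23, 1]
j=0 picked index 0: u0 ∈ [0, 9/23)
j=1 picked index 0: u0 ∈ [-1/4, 13/92)
j=2 picked index 1: u0 ∈ [-5/46, 7/46)
j=3 picked index 2: u0 ∈ [-9/92, 15/92)
intersection: [0, 13/92)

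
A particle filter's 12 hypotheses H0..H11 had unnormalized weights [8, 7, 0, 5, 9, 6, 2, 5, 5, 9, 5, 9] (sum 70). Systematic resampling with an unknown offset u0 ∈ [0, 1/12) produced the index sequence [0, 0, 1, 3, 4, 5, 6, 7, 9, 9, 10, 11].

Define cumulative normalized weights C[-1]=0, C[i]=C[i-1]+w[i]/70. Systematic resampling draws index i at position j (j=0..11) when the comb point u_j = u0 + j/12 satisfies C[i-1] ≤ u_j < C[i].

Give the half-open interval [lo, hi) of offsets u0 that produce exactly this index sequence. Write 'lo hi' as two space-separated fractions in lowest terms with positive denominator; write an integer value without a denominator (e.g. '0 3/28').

1/210 1/60

C = [4/35, 3/14, 3/14, 2/7, 29/70, 1/2, 37/70, 3/5, 47/70, 4/5, 61/70, 1]
j=0 picked index 0: u0 ∈ [0, 4/35)
j=1 picked index 0: u0 ∈ [-1/12, 13/420)
j=2 picked index 1: u0 ∈ [-11/210, 1/21)
j=3 picked index 3: u0 ∈ [-1/28, 1/28)
j=4 picked index 4: u0 ∈ [-1/21, 17/210)
j=5 picked index 5: u0 ∈ [-1/420, 1/12)
j=6 picked index 6: u0 ∈ [0, 1/35)
j=7 picked index 7: u0 ∈ [-23/420, 1/60)
j=8 picked index 9: u0 ∈ [1/210, 2/15)
j=9 picked index 9: u0 ∈ [-11/140, 1/20)
j=10 picked index 10: u0 ∈ [-1/30, 4/105)
j=11 picked index 11: u0 ∈ [-19/420, 1/12)
intersection: [1/210, 1/60)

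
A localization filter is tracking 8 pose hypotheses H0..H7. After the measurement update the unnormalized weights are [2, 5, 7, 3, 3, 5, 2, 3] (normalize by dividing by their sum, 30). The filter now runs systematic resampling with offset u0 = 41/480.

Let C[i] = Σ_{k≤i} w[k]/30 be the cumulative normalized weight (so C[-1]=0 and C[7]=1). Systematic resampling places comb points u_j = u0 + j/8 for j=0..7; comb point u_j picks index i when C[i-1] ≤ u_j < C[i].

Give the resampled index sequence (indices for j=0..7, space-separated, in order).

1 1 2 2 4 5 6 7

C = [1/15, 7/30, 7/15, 17/30, 2/3, 5/6, 9/10, 1]
j=0: u_0=41/480 ∈ [1/15, 7/30) → index 1
j=1: u_1=101/480 ∈ [1/15, 7/30) → index 1
j=2: u_2=161/480 ∈ [7/30, 7/15) → index 2
j=3: u_3=221/480 ∈ [7/30, 7/15) → index 2
j=4: u_4=281/480 ∈ [17/30, 2/3) → index 4
j=5: u_5=341/480 ∈ [2/3, 5/6) → index 5
j=6: u_6=401/480 ∈ [5/6, 9/10) → index 6
j=7: u_7=461/480 ∈ [9/10, 1) → index 7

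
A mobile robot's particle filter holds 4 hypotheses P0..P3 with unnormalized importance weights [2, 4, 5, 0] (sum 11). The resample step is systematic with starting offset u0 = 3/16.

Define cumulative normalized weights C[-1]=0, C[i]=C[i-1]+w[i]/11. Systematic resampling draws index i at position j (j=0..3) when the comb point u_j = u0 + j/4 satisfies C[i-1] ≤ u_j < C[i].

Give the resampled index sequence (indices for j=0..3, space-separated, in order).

1 1 2 2

C = [2/11, 6/11, 1, 1]
j=0: u_0=3/16 ∈ [2/11, 6/11) → index 1
j=1: u_1=7/16 ∈ [2/11, 6/11) → index 1
j=2: u_2=11/16 ∈ [6/11, 1) → index 2
j=3: u_3=15/16 ∈ [6/11, 1) → index 2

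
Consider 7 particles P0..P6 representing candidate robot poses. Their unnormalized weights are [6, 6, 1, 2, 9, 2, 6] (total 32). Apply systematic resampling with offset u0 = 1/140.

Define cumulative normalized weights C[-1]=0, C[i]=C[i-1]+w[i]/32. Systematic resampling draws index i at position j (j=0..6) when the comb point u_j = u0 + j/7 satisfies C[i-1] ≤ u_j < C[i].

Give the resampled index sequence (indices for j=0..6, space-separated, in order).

0 0 1 3 4 4 6

C = [3/16, 3/8, 13/32, 15/32, 3/4, 13/16, 1]
j=0: u_0=1/140 ∈ [0, 3/16) → index 0
j=1: u_1=3/20 ∈ [0, 3/16) → index 0
j=2: u_2=41/140 ∈ [3/16, 3/8) → index 1
j=3: u_3=61/140 ∈ [13/32, 15/32) → index 3
j=4: u_4=81/140 ∈ [15/32, 3/4) → index 4
j=5: u_5=101/140 ∈ [15/32, 3/4) → index 4
j=6: u_6=121/140 ∈ [13/16, 1) → index 6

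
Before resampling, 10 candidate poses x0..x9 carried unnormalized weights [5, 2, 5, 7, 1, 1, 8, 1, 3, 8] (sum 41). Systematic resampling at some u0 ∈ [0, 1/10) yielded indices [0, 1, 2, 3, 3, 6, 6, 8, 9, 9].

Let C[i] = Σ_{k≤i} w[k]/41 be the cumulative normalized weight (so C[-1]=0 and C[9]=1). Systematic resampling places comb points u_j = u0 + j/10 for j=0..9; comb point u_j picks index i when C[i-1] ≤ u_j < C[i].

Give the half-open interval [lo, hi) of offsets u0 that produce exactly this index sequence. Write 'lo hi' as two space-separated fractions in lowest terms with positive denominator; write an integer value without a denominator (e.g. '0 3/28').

C = [5/41, 7/41, 12/41, 19/41, 20/41, 21/41, 29/41, 30/41, 33/41, 1]
j=0 picked index 0: u0 ∈ [0, 5/41)
j=1 picked index 1: u0 ∈ [9/410, 29/410)
j=2 picked index 2: u0 ∈ [-6/205, 19/205)
j=3 picked index 3: u0 ∈ [-3/410, 67/410)
j=4 picked index 3: u0 ∈ [-22/205, 13/205)
j=5 picked index 6: u0 ∈ [1/82, 17/82)
j=6 picked index 6: u0 ∈ [-18/205, 22/205)
j=7 picked index 8: u0 ∈ [13/410, 43/410)
j=8 picked index 9: u0 ∈ [1/205, 1/5)
j=9 picked index 9: u0 ∈ [-39/410, 1/10)
intersection: [13/410, 13/205)

13/410 13/205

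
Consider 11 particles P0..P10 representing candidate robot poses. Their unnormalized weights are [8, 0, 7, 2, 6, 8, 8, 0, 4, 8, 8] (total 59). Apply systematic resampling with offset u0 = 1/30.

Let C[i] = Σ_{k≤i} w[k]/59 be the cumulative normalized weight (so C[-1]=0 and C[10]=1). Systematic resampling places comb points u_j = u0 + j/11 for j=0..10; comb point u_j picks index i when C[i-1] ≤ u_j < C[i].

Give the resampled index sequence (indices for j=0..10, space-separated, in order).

0 0 2 4 5 5 6 8 9 9 10

C = [8/59, 8/59, 15/59, 17/59, 23/59, 31/59, 39/59, 39/59, 43/59, 51/59, 1]
j=0: u_0=1/30 ∈ [0, 8/59) → index 0
j=1: u_1=41/330 ∈ [0, 8/59) → index 0
j=2: u_2=71/330 ∈ [8/59, 15/59) → index 2
j=3: u_3=101/330 ∈ [17/59, 23/59) → index 4
j=4: u_4=131/330 ∈ [23/59, 31/59) → index 5
j=5: u_5=161/330 ∈ [23/59, 31/59) → index 5
j=6: u_6=191/330 ∈ [31/59, 39/59) → index 6
j=7: u_7=221/330 ∈ [39/59, 43/59) → index 8
j=8: u_8=251/330 ∈ [43/59, 51/59) → index 9
j=9: u_9=281/330 ∈ [43/59, 51/59) → index 9
j=10: u_10=311/330 ∈ [51/59, 1) → index 10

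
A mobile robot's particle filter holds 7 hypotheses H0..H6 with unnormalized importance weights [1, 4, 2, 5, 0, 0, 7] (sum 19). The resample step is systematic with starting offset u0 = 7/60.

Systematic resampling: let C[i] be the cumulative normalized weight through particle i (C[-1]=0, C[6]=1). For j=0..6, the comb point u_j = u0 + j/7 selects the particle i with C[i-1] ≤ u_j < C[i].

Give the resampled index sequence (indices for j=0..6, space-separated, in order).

C = [1/19, 5/19, 7/19, 12/19, 12/19, 12/19, 1]
j=0: u_0=7/60 ∈ [1/19, 5/19) → index 1
j=1: u_1=109/420 ∈ [1/19, 5/19) → index 1
j=2: u_2=169/420 ∈ [7/19, 12/19) → index 3
j=3: u_3=229/420 ∈ [7/19, 12/19) → index 3
j=4: u_4=289/420 ∈ [12/19, 1) → index 6
j=5: u_5=349/420 ∈ [12/19, 1) → index 6
j=6: u_6=409/420 ∈ [12/19, 1) → index 6

1 1 3 3 6 6 6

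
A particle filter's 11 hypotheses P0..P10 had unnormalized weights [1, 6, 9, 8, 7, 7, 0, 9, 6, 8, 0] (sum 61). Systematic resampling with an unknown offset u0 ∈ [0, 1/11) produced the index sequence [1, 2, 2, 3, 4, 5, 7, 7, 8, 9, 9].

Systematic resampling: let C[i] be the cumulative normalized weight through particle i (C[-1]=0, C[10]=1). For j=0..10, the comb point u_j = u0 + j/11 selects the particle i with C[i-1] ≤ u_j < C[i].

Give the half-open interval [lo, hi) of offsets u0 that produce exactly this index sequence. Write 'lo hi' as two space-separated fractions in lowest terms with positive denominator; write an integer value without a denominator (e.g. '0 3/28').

C = [1/61, 7/61, 16/61, 24/61, 31/61, 38/61, 38/61, 47/61, 53/61, 1, 1]
j=0 picked index 1: u0 ∈ [1/61, 7/61)
j=1 picked index 2: u0 ∈ [16/671, 115/671)
j=2 picked index 2: u0 ∈ [-45/671, 54/671)
j=3 picked index 3: u0 ∈ [-7/671, 81/671)
j=4 picked index 4: u0 ∈ [20/671, 97/671)
j=5 picked index 5: u0 ∈ [36/671, 113/671)
j=6 picked index 7: u0 ∈ [52/671, 151/671)
j=7 picked index 7: u0 ∈ [-9/671, 90/671)
j=8 picked index 8: u0 ∈ [29/671, 95/671)
j=9 picked index 9: u0 ∈ [34/671, 2/11)
j=10 picked index 9: u0 ∈ [-27/671, 1/11)
intersection: [52/671, 54/671)

52/671 54/671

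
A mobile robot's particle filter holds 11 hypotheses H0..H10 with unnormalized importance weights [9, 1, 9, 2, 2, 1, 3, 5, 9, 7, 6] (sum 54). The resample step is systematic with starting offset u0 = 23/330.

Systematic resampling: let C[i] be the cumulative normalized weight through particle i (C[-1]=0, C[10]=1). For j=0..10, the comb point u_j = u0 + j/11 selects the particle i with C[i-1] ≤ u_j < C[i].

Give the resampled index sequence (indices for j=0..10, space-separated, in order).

0 0 2 2 5 7 8 8 9 9 10

C = [1/6, 5/27, 19/54, 7/18, 23/54, 4/9, 1/2, 16/27, 41/54, 8/9, 1]
j=0: u_0=23/330 ∈ [0, 1/6) → index 0
j=1: u_1=53/330 ∈ [0, 1/6) → index 0
j=2: u_2=83/330 ∈ [5/27, 19/54) → index 2
j=3: u_3=113/330 ∈ [5/27, 19/54) → index 2
j=4: u_4=13/30 ∈ [23/54, 4/9) → index 5
j=5: u_5=173/330 ∈ [1/2, 16/27) → index 7
j=6: u_6=203/330 ∈ [16/27, 41/54) → index 8
j=7: u_7=233/330 ∈ [16/27, 41/54) → index 8
j=8: u_8=263/330 ∈ [41/54, 8/9) → index 9
j=9: u_9=293/330 ∈ [41/54, 8/9) → index 9
j=10: u_10=323/330 ∈ [8/9, 1) → index 10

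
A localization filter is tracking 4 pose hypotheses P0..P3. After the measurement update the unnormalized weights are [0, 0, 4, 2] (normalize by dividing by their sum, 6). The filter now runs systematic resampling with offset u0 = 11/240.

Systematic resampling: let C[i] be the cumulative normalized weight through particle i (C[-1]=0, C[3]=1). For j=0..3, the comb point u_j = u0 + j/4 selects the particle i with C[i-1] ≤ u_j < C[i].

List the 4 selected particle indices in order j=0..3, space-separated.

C = [0, 0, 2/3, 1]
j=0: u_0=11/240 ∈ [0, 2/3) → index 2
j=1: u_1=71/240 ∈ [0, 2/3) → index 2
j=2: u_2=131/240 ∈ [0, 2/3) → index 2
j=3: u_3=191/240 ∈ [2/3, 1) → index 3

2 2 2 3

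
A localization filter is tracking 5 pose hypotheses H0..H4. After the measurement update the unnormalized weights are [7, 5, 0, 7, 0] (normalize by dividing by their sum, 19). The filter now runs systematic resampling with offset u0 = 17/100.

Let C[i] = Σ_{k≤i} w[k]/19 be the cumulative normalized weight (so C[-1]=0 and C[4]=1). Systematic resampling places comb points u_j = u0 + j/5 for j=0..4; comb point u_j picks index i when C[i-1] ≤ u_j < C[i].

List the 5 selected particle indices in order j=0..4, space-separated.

0 1 1 3 3

C = [7/19, 12/19, 12/19, 1, 1]
j=0: u_0=17/100 ∈ [0, 7/19) → index 0
j=1: u_1=37/100 ∈ [7/19, 12/19) → index 1
j=2: u_2=57/100 ∈ [7/19, 12/19) → index 1
j=3: u_3=77/100 ∈ [12/19, 1) → index 3
j=4: u_4=97/100 ∈ [12/19, 1) → index 3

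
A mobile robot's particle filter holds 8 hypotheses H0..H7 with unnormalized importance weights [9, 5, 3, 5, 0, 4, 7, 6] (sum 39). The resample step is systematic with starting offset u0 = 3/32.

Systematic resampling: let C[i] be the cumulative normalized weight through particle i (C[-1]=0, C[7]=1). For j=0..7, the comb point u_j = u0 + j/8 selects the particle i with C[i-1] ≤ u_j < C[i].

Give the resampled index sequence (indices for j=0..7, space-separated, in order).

0 0 1 3 5 6 6 7

C = [3/13, 14/39, 17/39, 22/39, 22/39, 2/3, 11/13, 1]
j=0: u_0=3/32 ∈ [0, 3/13) → index 0
j=1: u_1=7/32 ∈ [0, 3/13) → index 0
j=2: u_2=11/32 ∈ [3/13, 14/39) → index 1
j=3: u_3=15/32 ∈ [17/39, 22/39) → index 3
j=4: u_4=19/32 ∈ [22/39, 2/3) → index 5
j=5: u_5=23/32 ∈ [2/3, 11/13) → index 6
j=6: u_6=27/32 ∈ [2/3, 11/13) → index 6
j=7: u_7=31/32 ∈ [11/13, 1) → index 7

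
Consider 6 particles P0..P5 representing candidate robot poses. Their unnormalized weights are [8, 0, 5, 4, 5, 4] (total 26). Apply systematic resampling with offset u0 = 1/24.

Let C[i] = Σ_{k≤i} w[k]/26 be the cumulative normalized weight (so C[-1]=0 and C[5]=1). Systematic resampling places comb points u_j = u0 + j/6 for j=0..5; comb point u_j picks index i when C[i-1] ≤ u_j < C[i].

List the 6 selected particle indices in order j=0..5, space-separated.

C = [4/13, 4/13, 1/2, 17/26, 11/13, 1]
j=0: u_0=1/24 ∈ [0, 4/13) → index 0
j=1: u_1=5/24 ∈ [0, 4/13) → index 0
j=2: u_2=3/8 ∈ [4/13, 1/2) → index 2
j=3: u_3=13/24 ∈ [1/2, 17/26) → index 3
j=4: u_4=17/24 ∈ [17/26, 11/13) → index 4
j=5: u_5=7/8 ∈ [11/13, 1) → index 5

0 0 2 3 4 5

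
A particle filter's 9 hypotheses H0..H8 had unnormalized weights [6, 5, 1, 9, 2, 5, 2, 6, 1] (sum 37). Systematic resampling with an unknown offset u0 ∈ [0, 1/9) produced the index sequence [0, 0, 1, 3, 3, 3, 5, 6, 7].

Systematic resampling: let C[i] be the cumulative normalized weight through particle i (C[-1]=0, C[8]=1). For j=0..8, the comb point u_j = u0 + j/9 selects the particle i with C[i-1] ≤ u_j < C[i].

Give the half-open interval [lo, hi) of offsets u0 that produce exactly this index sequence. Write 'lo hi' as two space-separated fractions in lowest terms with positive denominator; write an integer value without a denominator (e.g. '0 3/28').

0 4/333

C = [6/37, 11/37, 12/37, 21/37, 23/37, 28/37, 30/37, 36/37, 1]
j=0 picked index 0: u0 ∈ [0, 6/37)
j=1 picked index 0: u0 ∈ [-1/9, 17/333)
j=2 picked index 1: u0 ∈ [-20/333, 25/333)
j=3 picked index 3: u0 ∈ [-1/111, 26/111)
j=4 picked index 3: u0 ∈ [-40/333, 41/333)
j=5 picked index 3: u0 ∈ [-77/333, 4/333)
j=6 picked index 5: u0 ∈ [-5/111, 10/111)
j=7 picked index 6: u0 ∈ [-7/333, 11/333)
j=8 picked index 7: u0 ∈ [-26/333, 28/333)
intersection: [0, 4/333)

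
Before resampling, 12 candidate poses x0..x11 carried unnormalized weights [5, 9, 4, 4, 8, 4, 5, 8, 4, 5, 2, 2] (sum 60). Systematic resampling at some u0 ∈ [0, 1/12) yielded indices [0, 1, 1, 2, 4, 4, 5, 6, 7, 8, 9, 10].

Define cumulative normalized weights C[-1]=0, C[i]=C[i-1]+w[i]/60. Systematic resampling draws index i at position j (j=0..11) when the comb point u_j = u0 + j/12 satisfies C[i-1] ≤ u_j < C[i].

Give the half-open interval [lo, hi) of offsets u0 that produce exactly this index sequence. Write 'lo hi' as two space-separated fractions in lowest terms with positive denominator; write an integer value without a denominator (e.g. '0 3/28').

C = [1/12, 7/30, 3/10, 11/30, 1/2, 17/30, 13/20, 47/60, 17/20, 14/15, 29/30, 1]
j=0 picked index 0: u0 ∈ [0, 1/12)
j=1 picked index 1: u0 ∈ [0, 3/20)
j=2 picked index 1: u0 ∈ [-1/12, 1/15)
j=3 picked index 2: u0 ∈ [-1/60, 1/20)
j=4 picked index 4: u0 ∈ [1/30, 1/6)
j=5 picked index 4: u0 ∈ [-1/20, 1/12)
j=6 picked index 5: u0 ∈ [0, 1/15)
j=7 picked index 6: u0 ∈ [-1/60, 1/15)
j=8 picked index 7: u0 ∈ [-1/60, 7/60)
j=9 picked index 8: u0 ∈ [1/30, 1/10)
j=10 picked index 9: u0 ∈ [1/60, 1/10)
j=11 picked index 10: u0 ∈ [1/60, 1/20)
intersection: [1/30, 1/20)

1/30 1/20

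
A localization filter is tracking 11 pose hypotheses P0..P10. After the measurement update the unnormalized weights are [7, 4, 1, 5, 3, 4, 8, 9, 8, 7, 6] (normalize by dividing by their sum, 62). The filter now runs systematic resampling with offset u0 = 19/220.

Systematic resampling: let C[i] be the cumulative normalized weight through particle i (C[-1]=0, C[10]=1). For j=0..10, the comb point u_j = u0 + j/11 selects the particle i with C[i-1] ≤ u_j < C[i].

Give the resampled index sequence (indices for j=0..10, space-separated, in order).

C = [7/62, 11/62, 6/31, 17/62, 10/31, 12/31, 16/31, 41/62, 49/62, 28/31, 1]
j=0: u_0=19/220 ∈ [0, 7/62) → index 0
j=1: u_1=39/220 ∈ [7/62, 11/62) → index 1
j=2: u_2=59/220 ∈ [6/31, 17/62) → index 3
j=3: u_3=79/220 ∈ [10/31, 12/31) → index 5
j=4: u_4=9/20 ∈ [12/31, 16/31) → index 6
j=5: u_5=119/220 ∈ [16/31, 41/62) → index 7
j=6: u_6=139/220 ∈ [16/31, 41/62) → index 7
j=7: u_7=159/220 ∈ [41/62, 49/62) → index 8
j=8: u_8=179/220 ∈ [49/62, 28/31) → index 9
j=9: u_9=199/220 ∈ [28/31, 1) → index 10
j=10: u_10=219/220 ∈ [28/31, 1) → index 10

0 1 3 5 6 7 7 8 9 10 10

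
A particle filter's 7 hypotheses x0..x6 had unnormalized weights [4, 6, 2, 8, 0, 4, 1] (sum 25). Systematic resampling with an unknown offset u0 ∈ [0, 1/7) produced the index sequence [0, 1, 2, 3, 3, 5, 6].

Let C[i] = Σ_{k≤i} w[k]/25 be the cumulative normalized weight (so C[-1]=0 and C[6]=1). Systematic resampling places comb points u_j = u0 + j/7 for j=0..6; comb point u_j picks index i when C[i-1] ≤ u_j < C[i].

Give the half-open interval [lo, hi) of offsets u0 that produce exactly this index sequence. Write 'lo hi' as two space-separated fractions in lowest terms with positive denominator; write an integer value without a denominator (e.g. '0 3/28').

4/35 1/7

C = [4/25, 2/5, 12/25, 4/5, 4/5, 24/25, 1]
j=0 picked index 0: u0 ∈ [0, 4/25)
j=1 picked index 1: u0 ∈ [3/175, 9/35)
j=2 picked index 2: u0 ∈ [4/35, 34/175)
j=3 picked index 3: u0 ∈ [9/175, 13/35)
j=4 picked index 3: u0 ∈ [-16/175, 8/35)
j=5 picked index 5: u0 ∈ [3/35, 43/175)
j=6 picked index 6: u0 ∈ [18/175, 1/7)
intersection: [4/35, 1/7)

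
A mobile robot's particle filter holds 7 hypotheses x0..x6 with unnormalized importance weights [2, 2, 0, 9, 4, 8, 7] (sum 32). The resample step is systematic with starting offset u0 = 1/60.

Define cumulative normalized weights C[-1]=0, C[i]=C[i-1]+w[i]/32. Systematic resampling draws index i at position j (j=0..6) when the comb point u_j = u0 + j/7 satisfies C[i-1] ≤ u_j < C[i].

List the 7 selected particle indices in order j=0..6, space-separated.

0 3 3 4 5 5 6

C = [1/16, 1/8, 1/8, 13/32, 17/32, 25/32, 1]
j=0: u_0=1/60 ∈ [0, 1/16) → index 0
j=1: u_1=67/420 ∈ [1/8, 13/32) → index 3
j=2: u_2=127/420 ∈ [1/8, 13/32) → index 3
j=3: u_3=187/420 ∈ [13/32, 17/32) → index 4
j=4: u_4=247/420 ∈ [17/32, 25/32) → index 5
j=5: u_5=307/420 ∈ [17/32, 25/32) → index 5
j=6: u_6=367/420 ∈ [25/32, 1) → index 6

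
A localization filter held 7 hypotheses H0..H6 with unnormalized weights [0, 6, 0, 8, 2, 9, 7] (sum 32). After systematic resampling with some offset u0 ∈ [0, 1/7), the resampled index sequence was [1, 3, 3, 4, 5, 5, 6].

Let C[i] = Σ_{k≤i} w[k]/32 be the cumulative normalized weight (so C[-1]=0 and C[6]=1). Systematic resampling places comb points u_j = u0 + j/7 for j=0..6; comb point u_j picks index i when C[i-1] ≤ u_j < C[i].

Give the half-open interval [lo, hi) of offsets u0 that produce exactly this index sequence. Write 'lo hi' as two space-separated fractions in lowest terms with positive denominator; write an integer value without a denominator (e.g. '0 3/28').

5/112 15/224

C = [0, 3/16, 3/16, 7/16, 1/2, 25/32, 1]
j=0 picked index 1: u0 ∈ [0, 3/16)
j=1 picked index 3: u0 ∈ [5/112, 33/112)
j=2 picked index 3: u0 ∈ [-11/112, 17/112)
j=3 picked index 4: u0 ∈ [1/112, 1/14)
j=4 picked index 5: u0 ∈ [-1/14, 47/224)
j=5 picked index 5: u0 ∈ [-3/14, 15/224)
j=6 picked index 6: u0 ∈ [-17/224, 1/7)
intersection: [5/112, 15/224)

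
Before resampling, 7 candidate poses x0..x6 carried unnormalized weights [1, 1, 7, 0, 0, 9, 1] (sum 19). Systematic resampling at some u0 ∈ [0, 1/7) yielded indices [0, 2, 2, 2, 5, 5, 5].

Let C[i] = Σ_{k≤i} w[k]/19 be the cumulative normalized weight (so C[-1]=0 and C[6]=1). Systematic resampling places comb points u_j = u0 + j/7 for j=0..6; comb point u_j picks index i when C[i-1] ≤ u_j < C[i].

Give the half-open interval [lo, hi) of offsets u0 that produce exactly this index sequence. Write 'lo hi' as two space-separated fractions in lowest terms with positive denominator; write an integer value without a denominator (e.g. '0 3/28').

0 6/133

C = [1/19, 2/19, 9/19, 9/19, 9/19, 18/19, 1]
j=0 picked index 0: u0 ∈ [0, 1/19)
j=1 picked index 2: u0 ∈ [-5/133, 44/133)
j=2 picked index 2: u0 ∈ [-24/133, 25/133)
j=3 picked index 2: u0 ∈ [-43/133, 6/133)
j=4 picked index 5: u0 ∈ [-13/133, 50/133)
j=5 picked index 5: u0 ∈ [-32/133, 31/133)
j=6 picked index 5: u0 ∈ [-51/133, 12/133)
intersection: [0, 6/133)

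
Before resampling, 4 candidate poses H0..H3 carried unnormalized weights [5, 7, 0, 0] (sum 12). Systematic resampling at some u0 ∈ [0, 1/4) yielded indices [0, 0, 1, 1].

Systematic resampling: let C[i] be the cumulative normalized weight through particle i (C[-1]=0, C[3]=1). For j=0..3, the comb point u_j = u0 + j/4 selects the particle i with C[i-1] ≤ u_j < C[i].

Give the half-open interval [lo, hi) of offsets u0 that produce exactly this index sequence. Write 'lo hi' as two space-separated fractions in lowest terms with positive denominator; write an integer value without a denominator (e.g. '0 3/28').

C = [5/12, 1, 1, 1]
j=0 picked index 0: u0 ∈ [0, 5/12)
j=1 picked index 0: u0 ∈ [-1/4, 1/6)
j=2 picked index 1: u0 ∈ [-1/12, 1/2)
j=3 picked index 1: u0 ∈ [-1/3, 1/4)
intersection: [0, 1/6)

0 1/6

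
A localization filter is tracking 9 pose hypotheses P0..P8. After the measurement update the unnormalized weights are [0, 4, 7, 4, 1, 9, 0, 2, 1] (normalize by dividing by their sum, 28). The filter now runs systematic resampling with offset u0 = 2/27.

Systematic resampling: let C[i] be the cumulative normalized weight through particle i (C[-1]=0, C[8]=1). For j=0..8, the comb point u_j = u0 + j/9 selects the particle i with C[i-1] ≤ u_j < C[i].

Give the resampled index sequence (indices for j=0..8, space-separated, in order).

C = [0, 1/7, 11/28, 15/28, 4/7, 25/28, 25/28, 27/28, 1]
j=0: u_0=2/27 ∈ [0, 1/7) → index 1
j=1: u_1=5/27 ∈ [1/7, 11/28) → index 2
j=2: u_2=8/27 ∈ [1/7, 11/28) → index 2
j=3: u_3=11/27 ∈ [11/28, 15/28) → index 3
j=4: u_4=14/27 ∈ [11/28, 15/28) → index 3
j=5: u_5=17/27 ∈ [4/7, 25/28) → index 5
j=6: u_6=20/27 ∈ [4/7, 25/28) → index 5
j=7: u_7=23/27 ∈ [4/7, 25/28) → index 5
j=8: u_8=26/27 ∈ [25/28, 27/28) → index 7

1 2 2 3 3 5 5 5 7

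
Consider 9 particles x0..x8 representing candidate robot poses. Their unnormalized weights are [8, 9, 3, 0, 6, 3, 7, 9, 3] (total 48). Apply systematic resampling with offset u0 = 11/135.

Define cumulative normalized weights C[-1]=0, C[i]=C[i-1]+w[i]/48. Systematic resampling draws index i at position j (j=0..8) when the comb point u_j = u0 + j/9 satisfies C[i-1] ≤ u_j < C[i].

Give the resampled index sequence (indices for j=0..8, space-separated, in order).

C = [1/6, 17/48, 5/12, 5/12, 13/24, 29/48, 3/4, 15/16, 1]
j=0: u_0=11/135 ∈ [0, 1/6) → index 0
j=1: u_1=26/135 ∈ [1/6, 17/48) → index 1
j=2: u_2=41/135 ∈ [1/6, 17/48) → index 1
j=3: u_3=56/135 ∈ [17/48, 5/12) → index 2
j=4: u_4=71/135 ∈ [5/12, 13/24) → index 4
j=5: u_5=86/135 ∈ [29/48, 3/4) → index 6
j=6: u_6=101/135 ∈ [29/48, 3/4) → index 6
j=7: u_7=116/135 ∈ [3/4, 15/16) → index 7
j=8: u_8=131/135 ∈ [15/16, 1) → index 8

0 1 1 2 4 6 6 7 8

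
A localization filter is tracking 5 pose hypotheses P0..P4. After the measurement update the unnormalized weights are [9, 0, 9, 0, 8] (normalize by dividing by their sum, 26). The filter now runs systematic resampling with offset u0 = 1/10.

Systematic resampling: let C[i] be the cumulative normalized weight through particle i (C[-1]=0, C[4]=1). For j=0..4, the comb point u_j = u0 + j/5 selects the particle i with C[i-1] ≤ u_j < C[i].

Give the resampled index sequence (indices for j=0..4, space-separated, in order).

C = [9/26, 9/26, 9/13, 9/13, 1]
j=0: u_0=1/10 ∈ [0, 9/26) → index 0
j=1: u_1=3/10 ∈ [0, 9/26) → index 0
j=2: u_2=1/2 ∈ [9/26, 9/13) → index 2
j=3: u_3=7/10 ∈ [9/13, 1) → index 4
j=4: u_4=9/10 ∈ [9/13, 1) → index 4

0 0 2 4 4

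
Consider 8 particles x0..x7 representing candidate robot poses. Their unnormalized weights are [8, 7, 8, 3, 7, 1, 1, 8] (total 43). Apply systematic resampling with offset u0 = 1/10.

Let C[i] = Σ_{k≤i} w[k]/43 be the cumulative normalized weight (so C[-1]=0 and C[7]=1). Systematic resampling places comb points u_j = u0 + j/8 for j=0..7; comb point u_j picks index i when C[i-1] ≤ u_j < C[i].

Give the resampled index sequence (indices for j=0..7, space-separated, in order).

C = [8/43, 15/43, 23/43, 26/43, 33/43, 34/43, 35/43, 1]
j=0: u_0=1/10 ∈ [0, 8/43) → index 0
j=1: u_1=9/40 ∈ [8/43, 15/43) → index 1
j=2: u_2=7/20 ∈ [15/43, 23/43) → index 2
j=3: u_3=19/40 ∈ [15/43, 23/43) → index 2
j=4: u_4=3/5 ∈ [23/43, 26/43) → index 3
j=5: u_5=29/40 ∈ [26/43, 33/43) → index 4
j=6: u_6=17/20 ∈ [35/43, 1) → index 7
j=7: u_7=39/40 ∈ [35/43, 1) → index 7

0 1 2 2 3 4 7 7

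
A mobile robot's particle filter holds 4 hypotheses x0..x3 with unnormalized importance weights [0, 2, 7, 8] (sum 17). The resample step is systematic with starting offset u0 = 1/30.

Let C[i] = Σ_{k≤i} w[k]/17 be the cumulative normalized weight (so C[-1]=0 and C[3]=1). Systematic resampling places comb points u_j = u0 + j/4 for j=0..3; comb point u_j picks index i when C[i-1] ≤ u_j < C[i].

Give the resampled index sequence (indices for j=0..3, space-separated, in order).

1 2 3 3

C = [0, 2/17, 9/17, 1]
j=0: u_0=1/30 ∈ [0, 2/17) → index 1
j=1: u_1=17/60 ∈ [2/17, 9/17) → index 2
j=2: u_2=8/15 ∈ [9/17, 1) → index 3
j=3: u_3=47/60 ∈ [9/17, 1) → index 3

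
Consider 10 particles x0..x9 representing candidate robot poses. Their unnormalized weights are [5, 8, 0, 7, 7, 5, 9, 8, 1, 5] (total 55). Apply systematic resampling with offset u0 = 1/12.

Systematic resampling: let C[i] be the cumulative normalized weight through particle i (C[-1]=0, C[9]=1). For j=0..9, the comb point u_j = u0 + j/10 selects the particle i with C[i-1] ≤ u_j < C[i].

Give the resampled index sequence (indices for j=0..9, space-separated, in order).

C = [1/11, 13/55, 13/55, 4/11, 27/55, 32/55, 41/55, 49/55, 10/11, 1]
j=0: u_0=1/12 ∈ [0, 1/11) → index 0
j=1: u_1=11/60 ∈ [1/11, 13/55) → index 1
j=2: u_2=17/60 ∈ [13/55, 4/11) → index 3
j=3: u_3=23/60 ∈ [4/11, 27/55) → index 4
j=4: u_4=29/60 ∈ [4/11, 27/55) → index 4
j=5: u_5=7/12 ∈ [32/55, 41/55) → index 6
j=6: u_6=41/60 ∈ [32/55, 41/55) → index 6
j=7: u_7=47/60 ∈ [41/55, 49/55) → index 7
j=8: u_8=53/60 ∈ [41/55, 49/55) → index 7
j=9: u_9=59/60 ∈ [10/11, 1) → index 9

0 1 3 4 4 6 6 7 7 9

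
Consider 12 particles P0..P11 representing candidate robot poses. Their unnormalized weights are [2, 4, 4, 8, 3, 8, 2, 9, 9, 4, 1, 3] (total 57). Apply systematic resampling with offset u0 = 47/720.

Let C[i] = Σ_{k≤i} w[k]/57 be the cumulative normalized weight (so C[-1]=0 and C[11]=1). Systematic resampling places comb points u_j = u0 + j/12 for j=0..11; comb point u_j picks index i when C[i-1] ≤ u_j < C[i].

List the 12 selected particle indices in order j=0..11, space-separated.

C = [2/57, 2/19, 10/57, 6/19, 7/19, 29/57, 31/57, 40/57, 49/57, 53/57, 18/19, 1]
j=0: u_0=47/720 ∈ [2/57, 2/19) → index 1
j=1: u_1=107/720 ∈ [2/19, 10/57) → index 2
j=2: u_2=167/720 ∈ [10/57, 6/19) → index 3
j=3: u_3=227/720 ∈ [10/57, 6/19) → index 3
j=4: u_4=287/720 ∈ [7/19, 29/57) → index 5
j=5: u_5=347/720 ∈ [7/19, 29/57) → index 5
j=6: u_6=407/720 ∈ [31/57, 40/57) → index 7
j=7: u_7=467/720 ∈ [31/57, 40/57) → index 7
j=8: u_8=527/720 ∈ [40/57, 49/57) → index 8
j=9: u_9=587/720 ∈ [40/57, 49/57) → index 8
j=10: u_10=647/720 ∈ [49/57, 53/57) → index 9
j=11: u_11=707/720 ∈ [18/19, 1) → index 11

1 2 3 3 5 5 7 7 8 8 9 11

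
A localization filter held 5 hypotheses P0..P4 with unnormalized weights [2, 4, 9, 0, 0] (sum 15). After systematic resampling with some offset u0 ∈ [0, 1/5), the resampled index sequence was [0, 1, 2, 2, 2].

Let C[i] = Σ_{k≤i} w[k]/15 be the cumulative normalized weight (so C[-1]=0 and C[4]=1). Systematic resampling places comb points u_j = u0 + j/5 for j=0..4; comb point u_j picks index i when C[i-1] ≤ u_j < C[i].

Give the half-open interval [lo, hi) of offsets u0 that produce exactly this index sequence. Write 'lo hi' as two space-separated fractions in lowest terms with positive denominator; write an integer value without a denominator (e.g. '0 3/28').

C = [2/15, 2/5, 1, 1, 1]
j=0 picked index 0: u0 ∈ [0, 2/15)
j=1 picked index 1: u0 ∈ [-1/15, 1/5)
j=2 picked index 2: u0 ∈ [0, 3/5)
j=3 picked index 2: u0 ∈ [-1/5, 2/5)
j=4 picked index 2: u0 ∈ [-2/5, 1/5)
intersection: [0, 2/15)

0 2/15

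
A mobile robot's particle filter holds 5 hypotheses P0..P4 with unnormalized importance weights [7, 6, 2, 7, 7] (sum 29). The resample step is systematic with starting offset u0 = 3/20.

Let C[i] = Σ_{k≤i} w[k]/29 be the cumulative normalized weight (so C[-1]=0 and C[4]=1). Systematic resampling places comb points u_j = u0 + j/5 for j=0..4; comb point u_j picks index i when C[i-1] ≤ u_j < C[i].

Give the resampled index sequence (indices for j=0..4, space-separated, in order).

0 1 3 3 4

C = [7/29, 13/29, 15/29, 22/29, 1]
j=0: u_0=3/20 ∈ [0, 7/29) → index 0
j=1: u_1=7/20 ∈ [7/29, 13/29) → index 1
j=2: u_2=11/20 ∈ [15/29, 22/29) → index 3
j=3: u_3=3/4 ∈ [15/29, 22/29) → index 3
j=4: u_4=19/20 ∈ [22/29, 1) → index 4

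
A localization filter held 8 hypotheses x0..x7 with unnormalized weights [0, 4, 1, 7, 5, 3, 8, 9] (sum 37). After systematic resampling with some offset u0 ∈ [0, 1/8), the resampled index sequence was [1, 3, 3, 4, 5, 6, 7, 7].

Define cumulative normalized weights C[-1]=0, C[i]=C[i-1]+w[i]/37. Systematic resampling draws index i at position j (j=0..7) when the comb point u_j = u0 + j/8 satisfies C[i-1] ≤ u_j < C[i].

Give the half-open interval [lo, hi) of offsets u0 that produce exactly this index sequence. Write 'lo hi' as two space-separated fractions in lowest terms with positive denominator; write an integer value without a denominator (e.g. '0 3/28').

3/296 3/74

C = [0, 4/37, 5/37, 12/37, 17/37, 20/37, 28/37, 1]
j=0 picked index 1: u0 ∈ [0, 4/37)
j=1 picked index 3: u0 ∈ [3/296, 59/296)
j=2 picked index 3: u0 ∈ [-17/148, 11/148)
j=3 picked index 4: u0 ∈ [-15/296, 25/296)
j=4 picked index 5: u0 ∈ [-3/74, 3/74)
j=5 picked index 6: u0 ∈ [-25/296, 39/296)
j=6 picked index 7: u0 ∈ [1/148, 1/4)
j=7 picked index 7: u0 ∈ [-35/296, 1/8)
intersection: [3/296, 3/74)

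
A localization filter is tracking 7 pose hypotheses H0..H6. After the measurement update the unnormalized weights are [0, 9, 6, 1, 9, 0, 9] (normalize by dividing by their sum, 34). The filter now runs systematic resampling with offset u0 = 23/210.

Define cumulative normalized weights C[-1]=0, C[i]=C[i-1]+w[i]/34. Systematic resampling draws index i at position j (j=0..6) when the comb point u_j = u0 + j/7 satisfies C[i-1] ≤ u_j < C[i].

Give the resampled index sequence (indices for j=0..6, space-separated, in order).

C = [0, 9/34, 15/34, 8/17, 25/34, 25/34, 1]
j=0: u_0=23/210 ∈ [0, 9/34) → index 1
j=1: u_1=53/210 ∈ [0, 9/34) → index 1
j=2: u_2=83/210 ∈ [9/34, 15/34) → index 2
j=3: u_3=113/210 ∈ [8/17, 25/34) → index 4
j=4: u_4=143/210 ∈ [8/17, 25/34) → index 4
j=5: u_5=173/210 ∈ [25/34, 1) → index 6
j=6: u_6=29/30 ∈ [25/34, 1) → index 6

1 1 2 4 4 6 6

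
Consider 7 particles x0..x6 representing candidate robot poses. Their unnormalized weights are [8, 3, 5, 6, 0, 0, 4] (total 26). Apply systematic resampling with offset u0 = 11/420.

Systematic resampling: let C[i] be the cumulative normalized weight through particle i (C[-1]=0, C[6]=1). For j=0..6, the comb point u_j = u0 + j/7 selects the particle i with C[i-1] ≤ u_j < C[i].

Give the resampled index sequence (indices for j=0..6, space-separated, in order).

C = [4/13, 11/26, 8/13, 11/13, 11/13, 11/13, 1]
j=0: u_0=11/420 ∈ [0, 4/13) → index 0
j=1: u_1=71/420 ∈ [0, 4/13) → index 0
j=2: u_2=131/420 ∈ [4/13, 11/26) → index 1
j=3: u_3=191/420 ∈ [11/26, 8/13) → index 2
j=4: u_4=251/420 ∈ [11/26, 8/13) → index 2
j=5: u_5=311/420 ∈ [8/13, 11/13) → index 3
j=6: u_6=53/60 ∈ [11/13, 1) → index 6

0 0 1 2 2 3 6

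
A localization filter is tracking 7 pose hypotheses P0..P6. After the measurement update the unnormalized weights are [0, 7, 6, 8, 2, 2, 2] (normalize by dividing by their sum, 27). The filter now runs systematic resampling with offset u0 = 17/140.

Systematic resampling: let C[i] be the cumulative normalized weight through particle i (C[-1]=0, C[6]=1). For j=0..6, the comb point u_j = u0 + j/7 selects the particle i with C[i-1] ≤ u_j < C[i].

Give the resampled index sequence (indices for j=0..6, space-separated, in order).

C = [0, 7/27, 13/27, 7/9, 23/27, 25/27, 1]
j=0: u_0=17/140 ∈ [0, 7/27) → index 1
j=1: u_1=37/140 ∈ [7/27, 13/27) → index 2
j=2: u_2=57/140 ∈ [7/27, 13/27) → index 2
j=3: u_3=11/20 ∈ [13/27, 7/9) → index 3
j=4: u_4=97/140 ∈ [13/27, 7/9) → index 3
j=5: u_5=117/140 ∈ [7/9, 23/27) → index 4
j=6: u_6=137/140 ∈ [25/27, 1) → index 6

1 2 2 3 3 4 6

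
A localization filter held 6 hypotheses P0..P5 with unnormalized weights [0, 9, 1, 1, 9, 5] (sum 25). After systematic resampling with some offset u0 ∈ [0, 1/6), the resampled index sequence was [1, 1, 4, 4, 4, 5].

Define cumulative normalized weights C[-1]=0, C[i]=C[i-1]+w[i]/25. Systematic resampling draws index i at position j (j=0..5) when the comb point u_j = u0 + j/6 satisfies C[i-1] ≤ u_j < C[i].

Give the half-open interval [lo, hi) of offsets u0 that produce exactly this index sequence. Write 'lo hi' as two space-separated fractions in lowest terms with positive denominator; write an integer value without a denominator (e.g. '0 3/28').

C = [0, 9/25, 2/5, 11/25, 4/5, 1]
j=0 picked index 1: u0 ∈ [0, 9/25)
j=1 picked index 1: u0 ∈ [-1/6, 29/150)
j=2 picked index 4: u0 ∈ [8/75, 7/15)
j=3 picked index 4: u0 ∈ [-3/50, 3/10)
j=4 picked index 4: u0 ∈ [-17/75, 2/15)
j=5 picked index 5: u0 ∈ [-1/30, 1/6)
intersection: [8/75, 2/15)

8/75 2/15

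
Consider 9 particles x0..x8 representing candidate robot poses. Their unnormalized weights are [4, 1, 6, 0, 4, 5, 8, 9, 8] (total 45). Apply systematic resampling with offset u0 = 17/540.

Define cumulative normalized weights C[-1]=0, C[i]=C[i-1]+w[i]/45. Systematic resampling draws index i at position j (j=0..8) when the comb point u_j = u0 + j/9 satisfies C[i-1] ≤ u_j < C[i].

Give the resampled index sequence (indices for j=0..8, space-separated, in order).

C = [4/45, 1/9, 11/45, 11/45, 1/3, 4/9, 28/45, 37/45, 1]
j=0: u_0=17/540 ∈ [0, 4/45) → index 0
j=1: u_1=77/540 ∈ [1/9, 11/45) → index 2
j=2: u_2=137/540 ∈ [11/45, 1/3) → index 4
j=3: u_3=197/540 ∈ [1/3, 4/9) → index 5
j=4: u_4=257/540 ∈ [4/9, 28/45) → index 6
j=5: u_5=317/540 ∈ [4/9, 28/45) → index 6
j=6: u_6=377/540 ∈ [28/45, 37/45) → index 7
j=7: u_7=437/540 ∈ [28/45, 37/45) → index 7
j=8: u_8=497/540 ∈ [37/45, 1) → index 8

0 2 4 5 6 6 7 7 8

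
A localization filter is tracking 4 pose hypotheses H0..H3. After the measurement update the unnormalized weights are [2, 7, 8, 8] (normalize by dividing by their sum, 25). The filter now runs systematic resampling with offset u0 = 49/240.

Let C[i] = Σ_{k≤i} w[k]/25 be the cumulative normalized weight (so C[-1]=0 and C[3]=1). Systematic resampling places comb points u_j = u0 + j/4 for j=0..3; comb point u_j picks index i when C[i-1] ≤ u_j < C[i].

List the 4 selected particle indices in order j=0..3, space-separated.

C = [2/25, 9/25, 17/25, 1]
j=0: u_0=49/240 ∈ [2/25, 9/25) → index 1
j=1: u_1=109/240 ∈ [9/25, 17/25) → index 2
j=2: u_2=169/240 ∈ [17/25, 1) → index 3
j=3: u_3=229/240 ∈ [17/25, 1) → index 3

1 2 3 3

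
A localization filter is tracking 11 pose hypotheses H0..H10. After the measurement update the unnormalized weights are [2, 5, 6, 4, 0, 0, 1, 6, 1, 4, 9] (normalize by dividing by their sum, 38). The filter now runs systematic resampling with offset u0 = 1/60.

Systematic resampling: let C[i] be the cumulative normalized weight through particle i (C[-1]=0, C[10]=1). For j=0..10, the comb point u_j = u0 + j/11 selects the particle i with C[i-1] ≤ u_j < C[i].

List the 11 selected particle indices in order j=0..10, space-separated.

0 1 2 2 3 6 7 8 9 10 10

C = [1/19, 7/38, 13/38, 17/38, 17/38, 17/38, 9/19, 12/19, 25/38, 29/38, 1]
j=0: u_0=1/60 ∈ [0, 1/19) → index 0
j=1: u_1=71/660 ∈ [1/19, 7/38) → index 1
j=2: u_2=131/660 ∈ [7/38, 13/38) → index 2
j=3: u_3=191/660 ∈ [7/38, 13/38) → index 2
j=4: u_4=251/660 ∈ [13/38, 17/38) → index 3
j=5: u_5=311/660 ∈ [17/38, 9/19) → index 6
j=6: u_6=371/660 ∈ [9/19, 12/19) → index 7
j=7: u_7=431/660 ∈ [12/19, 25/38) → index 8
j=8: u_8=491/660 ∈ [25/38, 29/38) → index 9
j=9: u_9=551/660 ∈ [29/38, 1) → index 10
j=10: u_10=611/660 ∈ [29/38, 1) → index 10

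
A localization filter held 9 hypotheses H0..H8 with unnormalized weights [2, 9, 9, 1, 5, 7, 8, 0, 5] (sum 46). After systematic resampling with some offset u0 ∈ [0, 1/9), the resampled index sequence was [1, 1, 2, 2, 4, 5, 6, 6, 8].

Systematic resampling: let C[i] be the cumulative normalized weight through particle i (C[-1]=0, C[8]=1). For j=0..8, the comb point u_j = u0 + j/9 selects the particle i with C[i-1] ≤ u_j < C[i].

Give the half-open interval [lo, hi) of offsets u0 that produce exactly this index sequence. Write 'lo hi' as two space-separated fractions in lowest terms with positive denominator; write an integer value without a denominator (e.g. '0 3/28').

7/138 7/69

C = [1/23, 11/46, 10/23, 21/46, 13/23, 33/46, 41/46, 41/46, 1]
j=0 picked index 1: u0 ∈ [1/23, 11/46)
j=1 picked index 1: u0 ∈ [-14/207, 53/414)
j=2 picked index 2: u0 ∈ [7/414, 44/207)
j=3 picked index 2: u0 ∈ [-13/138, 7/69)
j=4 picked index 4: u0 ∈ [5/414, 25/207)
j=5 picked index 5: u0 ∈ [2/207, 67/414)
j=6 picked index 6: u0 ∈ [7/138, 31/138)
j=7 picked index 6: u0 ∈ [-25/414, 47/414)
j=8 picked index 8: u0 ∈ [1/414, 1/9)
intersection: [7/138, 7/69)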